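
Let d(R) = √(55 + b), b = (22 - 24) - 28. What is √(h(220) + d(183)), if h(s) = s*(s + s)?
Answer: √96805 ≈ 311.13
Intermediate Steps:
h(s) = 2*s² (h(s) = s*(2*s) = 2*s²)
b = -30 (b = -2 - 28 = -30)
d(R) = 5 (d(R) = √(55 - 30) = √25 = 5)
√(h(220) + d(183)) = √(2*220² + 5) = √(2*48400 + 5) = √(96800 + 5) = √96805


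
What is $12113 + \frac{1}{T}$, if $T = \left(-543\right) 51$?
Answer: $\frac{335445308}{27693} \approx 12113.0$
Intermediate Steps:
$T = -27693$
$12113 + \frac{1}{T} = 12113 + \frac{1}{-27693} = 12113 - \frac{1}{27693} = \frac{335445308}{27693}$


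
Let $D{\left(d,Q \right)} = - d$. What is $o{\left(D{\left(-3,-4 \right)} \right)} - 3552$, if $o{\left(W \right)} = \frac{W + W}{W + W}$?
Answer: $-3551$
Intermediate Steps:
$o{\left(W \right)} = 1$ ($o{\left(W \right)} = \frac{2 W}{2 W} = 2 W \frac{1}{2 W} = 1$)
$o{\left(D{\left(-3,-4 \right)} \right)} - 3552 = 1 - 3552 = -3551$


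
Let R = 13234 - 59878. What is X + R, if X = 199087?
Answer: 152443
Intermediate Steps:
R = -46644
X + R = 199087 - 46644 = 152443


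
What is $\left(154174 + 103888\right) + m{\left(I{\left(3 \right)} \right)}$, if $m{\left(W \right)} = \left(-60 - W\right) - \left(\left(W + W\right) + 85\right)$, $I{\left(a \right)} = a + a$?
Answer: $257899$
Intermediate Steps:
$I{\left(a \right)} = 2 a$
$m{\left(W \right)} = -145 - 3 W$ ($m{\left(W \right)} = \left(-60 - W\right) - \left(2 W + 85\right) = \left(-60 - W\right) - \left(85 + 2 W\right) = -145 - 3 W$)
$\left(154174 + 103888\right) + m{\left(I{\left(3 \right)} \right)} = \left(154174 + 103888\right) - \left(145 + 3 \cdot 2 \cdot 3\right) = 258062 - 163 = 257899$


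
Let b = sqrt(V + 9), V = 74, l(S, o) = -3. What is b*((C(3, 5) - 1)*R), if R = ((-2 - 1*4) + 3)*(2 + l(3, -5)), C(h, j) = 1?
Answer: 0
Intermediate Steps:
R = 3 (R = ((-2 - 1*4) + 3)*(2 - 3) = ((-2 - 4) + 3)*(-1) = (-6 + 3)*(-1) = -3*(-1) = 3)
b = sqrt(83) (b = sqrt(74 + 9) = sqrt(83) ≈ 9.1104)
b*((C(3, 5) - 1)*R) = sqrt(83)*((1 - 1)*3) = sqrt(83)*(0*3) = sqrt(83)*0 = 0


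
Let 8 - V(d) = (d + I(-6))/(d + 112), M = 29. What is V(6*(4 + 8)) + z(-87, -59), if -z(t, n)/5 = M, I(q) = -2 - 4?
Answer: -12637/92 ≈ -137.36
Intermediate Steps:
I(q) = -6
z(t, n) = -145 (z(t, n) = -5*29 = -145)
V(d) = 8 - (-6 + d)/(112 + d) (V(d) = 8 - (d - 6)/(d + 112) = 8 - (-6 + d)/(112 + d))
V(6*(4 + 8)) + z(-87, -59) = (902 + 7*(6*(4 + 8)))/(112 + 6*(4 + 8)) - 145 = (902 + 7*(6*12))/(112 + 6*12) - 145 = (902 + 7*72)/(112 + 72) - 145 = (902 + 504)/184 - 145 = (1/184)*1406 - 145 = 703/92 - 145 = -12637/92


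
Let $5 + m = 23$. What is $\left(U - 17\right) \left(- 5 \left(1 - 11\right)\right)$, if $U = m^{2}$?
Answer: $15350$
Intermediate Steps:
$m = 18$ ($m = -5 + 23 = 18$)
$U = 324$ ($U = 18^{2} = 324$)
$\left(U - 17\right) \left(- 5 \left(1 - 11\right)\right) = \left(324 - 17\right) \left(- 5 \left(1 - 11\right)\right) = 307 \left(\left(-5\right) \left(-10\right)\right) = 307 \cdot 50 = 15350$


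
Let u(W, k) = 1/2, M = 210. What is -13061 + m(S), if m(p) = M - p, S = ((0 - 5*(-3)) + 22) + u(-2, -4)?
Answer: -25777/2 ≈ -12889.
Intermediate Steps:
u(W, k) = ½
S = 75/2 (S = ((0 - 5*(-3)) + 22) + ½ = ((0 + 15) + 22) + ½ = (15 + 22) + ½ = 37 + ½ = 75/2 ≈ 37.500)
m(p) = 210 - p
-13061 + m(S) = -13061 + (210 - 1*75/2) = -13061 + (210 - 75/2) = -13061 + 345/2 = -25777/2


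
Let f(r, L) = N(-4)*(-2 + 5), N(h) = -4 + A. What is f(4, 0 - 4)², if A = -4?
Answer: 576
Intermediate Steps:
N(h) = -8 (N(h) = -4 - 4 = -8)
f(r, L) = -24 (f(r, L) = -8*(-2 + 5) = -8*3 = -24)
f(4, 0 - 4)² = (-24)² = 576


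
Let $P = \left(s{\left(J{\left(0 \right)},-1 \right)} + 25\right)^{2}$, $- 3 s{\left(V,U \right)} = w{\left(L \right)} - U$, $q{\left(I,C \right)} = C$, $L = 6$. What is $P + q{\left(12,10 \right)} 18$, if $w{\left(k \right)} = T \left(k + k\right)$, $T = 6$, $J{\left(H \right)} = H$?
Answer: $\frac{1624}{9} \approx 180.44$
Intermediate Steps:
$w{\left(k \right)} = 12 k$ ($w{\left(k \right)} = 6 \left(k + k\right) = 6 \cdot 2 k = 12 k$)
$s{\left(V,U \right)} = -24 + \frac{U}{3}$ ($s{\left(V,U \right)} = - \frac{12 \cdot 6 - U}{3} = - \frac{72 - U}{3} = -24 + \frac{U}{3}$)
$P = \frac{4}{9}$ ($P = \left(\left(-24 + \frac{1}{3} \left(-1\right)\right) + 25\right)^{2} = \left(\left(-24 - \frac{1}{3}\right) + 25\right)^{2} = \left(- \frac{73}{3} + 25\right)^{2} = \left(\frac{2}{3}\right)^{2} = \frac{4}{9} \approx 0.44444$)
$P + q{\left(12,10 \right)} 18 = \frac{4}{9} + 10 \cdot 18 = \frac{4}{9} + 180 = \frac{1624}{9}$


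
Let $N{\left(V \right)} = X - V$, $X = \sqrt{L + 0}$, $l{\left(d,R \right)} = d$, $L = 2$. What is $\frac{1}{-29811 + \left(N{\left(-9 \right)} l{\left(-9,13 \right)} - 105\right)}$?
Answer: $- \frac{1111}{33326661} + \frac{\sqrt{2}}{99979983} \approx -3.3323 \cdot 10^{-5}$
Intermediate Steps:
$X = \sqrt{2}$ ($X = \sqrt{2 + 0} = \sqrt{2} \approx 1.4142$)
$N{\left(V \right)} = \sqrt{2} - V$
$\frac{1}{-29811 + \left(N{\left(-9 \right)} l{\left(-9,13 \right)} - 105\right)} = \frac{1}{-29811 - \left(105 - \left(\sqrt{2} - -9\right) \left(-9\right)\right)} = \frac{1}{-29811 - \left(105 - \left(\sqrt{2} + 9\right) \left(-9\right)\right)} = \frac{1}{-29811 - \left(105 - \left(9 + \sqrt{2}\right) \left(-9\right)\right)} = \frac{1}{-29811 - \left(186 + 9 \sqrt{2}\right)} = \frac{1}{-29997 - 9 \sqrt{2}}$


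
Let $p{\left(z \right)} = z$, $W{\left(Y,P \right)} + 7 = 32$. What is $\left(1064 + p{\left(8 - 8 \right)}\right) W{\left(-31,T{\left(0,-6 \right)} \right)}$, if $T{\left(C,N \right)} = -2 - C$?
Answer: $26600$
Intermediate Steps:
$W{\left(Y,P \right)} = 25$ ($W{\left(Y,P \right)} = -7 + 32 = 25$)
$\left(1064 + p{\left(8 - 8 \right)}\right) W{\left(-31,T{\left(0,-6 \right)} \right)} = \left(1064 + \left(8 - 8\right)\right) 25 = \left(1064 + 0\right) 25 = 1064 \cdot 25 = 26600$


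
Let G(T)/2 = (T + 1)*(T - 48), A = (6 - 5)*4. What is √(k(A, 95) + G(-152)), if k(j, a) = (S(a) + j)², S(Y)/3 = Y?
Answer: √143921 ≈ 379.37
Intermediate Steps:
S(Y) = 3*Y
A = 4 (A = 1*4 = 4)
k(j, a) = (j + 3*a)² (k(j, a) = (3*a + j)² = (j + 3*a)²)
G(T) = 2*(1 + T)*(-48 + T) (G(T) = 2*((T + 1)*(T - 48)) = 2*((1 + T)*(-48 + T)) = 2*(1 + T)*(-48 + T))
√(k(A, 95) + G(-152)) = √((4 + 3*95)² + (-96 - 94*(-152) + 2*(-152)²)) = √((4 + 285)² + (-96 + 14288 + 2*23104)) = √(289² + (-96 + 14288 + 46208)) = √(83521 + 60400) = √143921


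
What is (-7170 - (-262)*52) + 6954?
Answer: 13408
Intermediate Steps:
(-7170 - (-262)*52) + 6954 = (-7170 - 1*(-13624)) + 6954 = (-7170 + 13624) + 6954 = 6454 + 6954 = 13408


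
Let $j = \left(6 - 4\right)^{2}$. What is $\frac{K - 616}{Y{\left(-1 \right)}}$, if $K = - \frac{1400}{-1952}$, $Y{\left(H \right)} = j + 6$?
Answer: $- \frac{150129}{2440} \approx -61.528$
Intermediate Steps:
$j = 4$ ($j = 2^{2} = 4$)
$Y{\left(H \right)} = 10$ ($Y{\left(H \right)} = 4 + 6 = 10$)
$K = \frac{175}{244}$ ($K = \left(-1400\right) \left(- \frac{1}{1952}\right) = \frac{175}{244} \approx 0.71721$)
$\frac{K - 616}{Y{\left(-1 \right)}} = \frac{\frac{175}{244} - 616}{10} = \left(\frac{175}{244} - 616\right) \frac{1}{10} = \left(- \frac{150129}{244}\right) \frac{1}{10} = - \frac{150129}{2440}$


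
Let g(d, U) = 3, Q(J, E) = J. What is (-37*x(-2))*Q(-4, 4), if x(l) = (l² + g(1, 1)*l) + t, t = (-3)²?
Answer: 1036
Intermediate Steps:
t = 9
x(l) = 9 + l² + 3*l (x(l) = (l² + 3*l) + 9 = 9 + l² + 3*l)
(-37*x(-2))*Q(-4, 4) = -37*(9 + (-2)² + 3*(-2))*(-4) = -37*(9 + 4 - 6)*(-4) = -37*7*(-4) = -259*(-4) = 1036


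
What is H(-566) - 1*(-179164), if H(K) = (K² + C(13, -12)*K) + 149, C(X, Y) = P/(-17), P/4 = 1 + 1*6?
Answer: 8510221/17 ≈ 5.0060e+5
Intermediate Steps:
P = 28 (P = 4*(1 + 1*6) = 4*(1 + 6) = 4*7 = 28)
C(X, Y) = -28/17 (C(X, Y) = 28/(-17) = 28*(-1/17) = -28/17)
H(K) = 149 + K² - 28*K/17 (H(K) = (K² - 28*K/17) + 149 = 149 + K² - 28*K/17)
H(-566) - 1*(-179164) = (149 + (-566)² - 28/17*(-566)) - 1*(-179164) = (149 + 320356 + 15848/17) + 179164 = 5464433/17 + 179164 = 8510221/17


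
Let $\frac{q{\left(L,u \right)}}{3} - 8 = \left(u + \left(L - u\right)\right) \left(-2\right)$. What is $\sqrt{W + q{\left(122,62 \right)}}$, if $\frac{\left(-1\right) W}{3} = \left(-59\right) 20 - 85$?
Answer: $21 \sqrt{7} \approx 55.561$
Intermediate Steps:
$W = 3795$ ($W = - 3 \left(\left(-59\right) 20 - 85\right) = - 3 \left(-1180 - 85\right) = \left(-3\right) \left(-1265\right) = 3795$)
$q{\left(L,u \right)} = 24 - 6 L$ ($q{\left(L,u \right)} = 24 + 3 \left(u + \left(L - u\right)\right) \left(-2\right) = 24 + 3 L \left(-2\right) = 24 + 3 \left(- 2 L\right) = 24 - 6 L$)
$\sqrt{W + q{\left(122,62 \right)}} = \sqrt{3795 + \left(24 - 732\right)} = \sqrt{3795 - 708} = \sqrt{3087} = 21 \sqrt{7}$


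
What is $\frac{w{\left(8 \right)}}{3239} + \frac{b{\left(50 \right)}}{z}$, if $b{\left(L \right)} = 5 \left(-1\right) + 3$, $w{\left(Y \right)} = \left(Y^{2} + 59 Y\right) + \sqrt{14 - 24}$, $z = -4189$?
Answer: $\frac{2251782}{13568171} + \frac{i \sqrt{10}}{3239} \approx 0.16596 + 0.00097631 i$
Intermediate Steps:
$w{\left(Y \right)} = Y^{2} + 59 Y + i \sqrt{10}$ ($w{\left(Y \right)} = \left(Y^{2} + 59 Y\right) + \sqrt{-10} = \left(Y^{2} + 59 Y\right) + i \sqrt{10} = Y^{2} + 59 Y + i \sqrt{10}$)
$b{\left(L \right)} = -2$ ($b{\left(L \right)} = -5 + 3 = -2$)
$\frac{w{\left(8 \right)}}{3239} + \frac{b{\left(50 \right)}}{z} = \frac{8^{2} + 59 \cdot 8 + i \sqrt{10}}{3239} - \frac{2}{-4189} = \left(64 + 472 + i \sqrt{10}\right) \frac{1}{3239} - - \frac{2}{4189} = \left(536 + i \sqrt{10}\right) \frac{1}{3239} + \frac{2}{4189} = \left(\frac{536}{3239} + \frac{i \sqrt{10}}{3239}\right) + \frac{2}{4189} = \frac{2251782}{13568171} + \frac{i \sqrt{10}}{3239}$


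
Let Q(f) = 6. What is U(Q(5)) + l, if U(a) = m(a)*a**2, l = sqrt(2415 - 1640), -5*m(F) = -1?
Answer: 36/5 + 5*sqrt(31) ≈ 35.039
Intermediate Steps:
m(F) = 1/5 (m(F) = -1/5*(-1) = 1/5)
l = 5*sqrt(31) (l = sqrt(775) = 5*sqrt(31) ≈ 27.839)
U(a) = a**2/5
U(Q(5)) + l = (1/5)*6**2 + 5*sqrt(31) = (1/5)*36 + 5*sqrt(31) = 36/5 + 5*sqrt(31)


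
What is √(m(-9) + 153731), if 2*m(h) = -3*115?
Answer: √614234/2 ≈ 391.87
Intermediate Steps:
m(h) = -345/2 (m(h) = (-3*115)/2 = (½)*(-345) = -345/2)
√(m(-9) + 153731) = √(-345/2 + 153731) = √(307117/2) = √614234/2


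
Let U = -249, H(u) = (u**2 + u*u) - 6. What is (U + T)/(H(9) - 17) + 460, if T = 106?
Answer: 63797/139 ≈ 458.97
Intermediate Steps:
H(u) = -6 + 2*u**2 (H(u) = (u**2 + u**2) - 6 = 2*u**2 - 6 = -6 + 2*u**2)
(U + T)/(H(9) - 17) + 460 = (-249 + 106)/((-6 + 2*9**2) - 17) + 460 = -143/((-6 + 2*81) - 17) + 460 = -143/((-6 + 162) - 17) + 460 = -143/(156 - 17) + 460 = -143/139 + 460 = 63797/139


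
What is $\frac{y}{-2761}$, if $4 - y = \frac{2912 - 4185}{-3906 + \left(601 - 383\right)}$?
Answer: $- \frac{13479}{10182568} \approx -0.0013237$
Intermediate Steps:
$y = \frac{13479}{3688}$ ($y = 4 - \frac{2912 - 4185}{-3906 + \left(601 - 383\right)} = 4 - - \frac{1273}{-3906 + \left(601 - 383\right)} = 4 - - \frac{1273}{-3906 + 218} = 4 - - \frac{1273}{-3688} = 4 - \left(-1273\right) \left(- \frac{1}{3688}\right) = 4 - \frac{1273}{3688} = \frac{13479}{3688} \approx 3.6548$)
$\frac{y}{-2761} = \frac{13479}{3688 \left(-2761\right)} = \frac{13479}{3688} \left(- \frac{1}{2761}\right) = - \frac{13479}{10182568}$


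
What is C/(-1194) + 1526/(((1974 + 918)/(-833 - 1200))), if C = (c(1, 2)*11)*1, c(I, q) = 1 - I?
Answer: -1551179/1446 ≈ -1072.7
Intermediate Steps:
C = 0 (C = ((1 - 1*1)*11)*1 = ((1 - 1)*11)*1 = (0*11)*1 = 0*1 = 0)
C/(-1194) + 1526/(((1974 + 918)/(-833 - 1200))) = 0/(-1194) + 1526/(((1974 + 918)/(-833 - 1200))) = 0*(-1/1194) + 1526/((2892/(-2033))) = 0 + 1526/((2892*(-1/2033))) = 0 + 1526/(-2892/2033) = 0 + 1526*(-2033/2892) = 0 - 1551179/1446 = -1551179/1446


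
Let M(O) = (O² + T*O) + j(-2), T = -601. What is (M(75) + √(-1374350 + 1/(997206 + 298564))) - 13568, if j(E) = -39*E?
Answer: -52940 + I*√2307560989805819230/1295770 ≈ -52940.0 + 1172.3*I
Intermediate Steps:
M(O) = 78 + O² - 601*O (M(O) = (O² - 601*O) - 39*(-2) = (O² - 601*O) + 78 = 78 + O² - 601*O)
(M(75) + √(-1374350 + 1/(997206 + 298564))) - 13568 = ((78 + 75² - 601*75) + √(-1374350 + 1/(997206 + 298564))) - 13568 = ((78 + 5625 - 45075) + √(-1374350 + 1/1295770)) - 13568 = (-39372 + √(-1374350 + 1/1295770)) - 13568 = (-39372 + √(-1780841499499/1295770)) - 13568 = (-39372 + I*√2307560989805819230/1295770) - 13568 = -52940 + I*√2307560989805819230/1295770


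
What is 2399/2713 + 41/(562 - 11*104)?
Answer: 1284985/1578966 ≈ 0.81381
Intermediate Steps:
2399/2713 + 41/(562 - 11*104) = 2399*(1/2713) + 41/(562 - 1*1144) = 2399/2713 + 41/(562 - 1144) = 2399/2713 + 41/(-582) = 2399/2713 + 41*(-1/582) = 2399/2713 - 41/582 = 1284985/1578966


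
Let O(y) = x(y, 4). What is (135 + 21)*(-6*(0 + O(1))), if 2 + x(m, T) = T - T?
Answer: 1872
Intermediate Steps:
x(m, T) = -2 (x(m, T) = -2 + (T - T) = -2 + 0 = -2)
O(y) = -2
(135 + 21)*(-6*(0 + O(1))) = (135 + 21)*(-6*(0 - 2)) = 156*(-6*(-2)) = 156*12 = 1872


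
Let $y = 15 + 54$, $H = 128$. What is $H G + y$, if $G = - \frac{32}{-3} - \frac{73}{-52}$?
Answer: $\frac{62947}{39} \approx 1614.0$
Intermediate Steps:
$y = 69$
$G = \frac{1883}{156}$ ($G = \left(-32\right) \left(- \frac{1}{3}\right) - - \frac{73}{52} = \frac{32}{3} + \frac{73}{52} = \frac{1883}{156} \approx 12.071$)
$H G + y = 128 \cdot \frac{1883}{156} + 69 = \frac{60256}{39} + 69 = \frac{62947}{39}$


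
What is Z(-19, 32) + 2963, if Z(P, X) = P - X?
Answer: 2912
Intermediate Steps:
Z(-19, 32) + 2963 = (-19 - 1*32) + 2963 = (-19 - 32) + 2963 = -51 + 2963 = 2912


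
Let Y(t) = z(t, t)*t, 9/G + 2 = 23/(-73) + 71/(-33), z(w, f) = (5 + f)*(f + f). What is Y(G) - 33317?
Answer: -20737511127518441/622883488000 ≈ -33293.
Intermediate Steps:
z(w, f) = 2*f*(5 + f) (z(w, f) = (5 + f)*(2*f) = 2*f*(5 + f))
G = -21681/10760 (G = 9/(-2 + (23/(-73) + 71/(-33))) = 9/(-2 + (23*(-1/73) + 71*(-1/33))) = 9/(-2 + (-23/73 - 71/33)) = 9/(-2 - 5942/2409) = 9/(-10760/2409) = 9*(-2409/10760) = -21681/10760 ≈ -2.0150)
Y(t) = 2*t²*(5 + t) (Y(t) = (2*t*(5 + t))*t = 2*t²*(5 + t))
Y(G) - 33317 = 2*(-21681/10760)²*(5 - 21681/10760) - 33317 = 2*(470065761/115777600)*(32119/10760) - 33317 = 15098042177559/622883488000 - 33317 = -20737511127518441/622883488000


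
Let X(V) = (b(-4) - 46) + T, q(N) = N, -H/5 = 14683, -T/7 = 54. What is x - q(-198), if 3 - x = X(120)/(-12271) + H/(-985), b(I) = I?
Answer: 305635378/2417387 ≈ 126.43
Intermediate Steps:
T = -378 (T = -7*54 = -378)
H = -73415 (H = -5*14683 = -73415)
X(V) = -428 (X(V) = (-4 - 46) - 378 = -50 - 378 = -428)
x = -173007248/2417387 (x = 3 - (-428/(-12271) - 73415/(-985)) = 3 - (-428*(-1/12271) - 73415*(-1/985)) = 3 - (428/12271 + 14683/197) = 3 - 1*180259409/2417387 = 3 - 180259409/2417387 = -173007248/2417387 ≈ -71.568)
x - q(-198) = -173007248/2417387 - 1*(-198) = -173007248/2417387 + 198 = 305635378/2417387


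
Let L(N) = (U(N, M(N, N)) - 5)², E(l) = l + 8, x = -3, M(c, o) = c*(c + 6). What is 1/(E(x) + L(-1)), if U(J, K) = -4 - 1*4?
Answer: 1/174 ≈ 0.0057471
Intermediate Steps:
M(c, o) = c*(6 + c)
E(l) = 8 + l
U(J, K) = -8 (U(J, K) = -4 - 4 = -8)
L(N) = 169 (L(N) = (-8 - 5)² = (-13)² = 169)
1/(E(x) + L(-1)) = 1/((8 - 3) + 169) = 1/(5 + 169) = 1/174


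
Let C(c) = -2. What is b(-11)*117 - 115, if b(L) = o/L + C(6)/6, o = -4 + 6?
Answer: -1928/11 ≈ -175.27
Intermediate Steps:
o = 2
b(L) = -⅓ + 2/L (b(L) = 2/L - 2/6 = 2/L - 2*⅙ = 2/L - ⅓ = -⅓ + 2/L)
b(-11)*117 - 115 = ((⅓)*(6 - 1*(-11))/(-11))*117 - 115 = ((⅓)*(-1/11)*(6 + 11))*117 - 115 = ((⅓)*(-1/11)*17)*117 - 115 = -17/33*117 - 115 = -663/11 - 115 = -1928/11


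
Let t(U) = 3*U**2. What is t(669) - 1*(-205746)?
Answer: 1548429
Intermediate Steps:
t(669) - 1*(-205746) = 3*669**2 - 1*(-205746) = 3*447561 + 205746 = 1342683 + 205746 = 1548429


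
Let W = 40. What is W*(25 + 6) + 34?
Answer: 1274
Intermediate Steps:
W*(25 + 6) + 34 = 40*(25 + 6) + 34 = 40*31 + 34 = 1240 + 34 = 1274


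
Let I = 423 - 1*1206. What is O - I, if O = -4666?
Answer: -3883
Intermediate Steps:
I = -783 (I = 423 - 1206 = -783)
O - I = -4666 - 1*(-783) = -4666 + 783 = -3883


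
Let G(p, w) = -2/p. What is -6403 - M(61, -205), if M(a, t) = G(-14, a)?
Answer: -44822/7 ≈ -6403.1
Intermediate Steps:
M(a, t) = ⅐ (M(a, t) = -2/(-14) = -2*(-1/14) = ⅐)
-6403 - M(61, -205) = -6403 - 1*⅐ = -6403 - ⅐ = -44822/7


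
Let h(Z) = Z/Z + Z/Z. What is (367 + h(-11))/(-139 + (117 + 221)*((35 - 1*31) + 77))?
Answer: 369/27239 ≈ 0.013547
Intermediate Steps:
h(Z) = 2 (h(Z) = 1 + 1 = 2)
(367 + h(-11))/(-139 + (117 + 221)*((35 - 1*31) + 77)) = (367 + 2)/(-139 + (117 + 221)*((35 - 1*31) + 77)) = 369/(-139 + 338*((35 - 31) + 77)) = 369/(-139 + 338*(4 + 77)) = 369/(-139 + 338*81) = 369/(-139 + 27378) = 369/27239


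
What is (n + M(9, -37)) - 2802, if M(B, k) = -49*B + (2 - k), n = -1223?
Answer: -4427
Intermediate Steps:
M(B, k) = 2 - k - 49*B
(n + M(9, -37)) - 2802 = (-1223 + (2 - 1*(-37) - 49*9)) - 2802 = (-1223 + (2 + 37 - 441)) - 2802 = (-1223 - 402) - 2802 = -1625 - 2802 = -4427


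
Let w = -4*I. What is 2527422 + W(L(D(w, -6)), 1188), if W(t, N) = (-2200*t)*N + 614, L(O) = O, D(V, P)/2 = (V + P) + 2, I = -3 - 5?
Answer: -143833564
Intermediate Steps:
I = -8
w = 32 (w = -4*(-8) = 32)
D(V, P) = 4 + 2*P + 2*V (D(V, P) = 2*((V + P) + 2) = 2*((P + V) + 2) = 2*(2 + P + V) = 4 + 2*P + 2*V)
W(t, N) = 614 - 2200*N*t (W(t, N) = -2200*N*t + 614 = 614 - 2200*N*t)
2527422 + W(L(D(w, -6)), 1188) = 2527422 + (614 - 2200*1188*(4 + 2*(-6) + 2*32)) = 2527422 + (614 - 2200*1188*(4 - 12 + 64)) = 2527422 + (614 - 2200*1188*56) = 2527422 + (614 - 146361600) = 2527422 - 146360986 = -143833564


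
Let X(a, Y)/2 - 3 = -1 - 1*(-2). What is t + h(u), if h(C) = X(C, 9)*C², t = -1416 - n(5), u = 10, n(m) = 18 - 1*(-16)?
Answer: -650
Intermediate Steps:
n(m) = 34 (n(m) = 18 + 16 = 34)
t = -1450 (t = -1416 - 1*34 = -1416 - 34 = -1450)
X(a, Y) = 8 (X(a, Y) = 6 + 2*(-1 - 1*(-2)) = 6 + 2*(-1 + 2) = 6 + 2*1 = 6 + 2 = 8)
h(C) = 8*C²
t + h(u) = -1450 + 8*10² = -1450 + 8*100 = -1450 + 800 = -650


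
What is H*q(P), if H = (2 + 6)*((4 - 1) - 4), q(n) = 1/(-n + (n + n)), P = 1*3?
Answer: -8/3 ≈ -2.6667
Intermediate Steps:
P = 3
q(n) = 1/n (q(n) = 1/(-n + 2*n) = 1/n)
H = -8 (H = 8*(3 - 4) = 8*(-1) = -8)
H*q(P) = -8/3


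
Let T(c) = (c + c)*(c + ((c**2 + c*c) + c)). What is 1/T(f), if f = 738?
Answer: 1/1609967664 ≈ 6.2113e-10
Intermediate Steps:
T(c) = 2*c*(2*c + 2*c**2) (T(c) = (2*c)*(c + ((c**2 + c**2) + c)) = (2*c)*(c + (2*c**2 + c)) = (2*c)*(c + (c + 2*c**2)) = (2*c)*(2*c + 2*c**2) = 2*c*(2*c + 2*c**2))
1/T(f) = 1/(4*738**2*(1 + 738)) = 1/(4*544644*739) = 1/1609967664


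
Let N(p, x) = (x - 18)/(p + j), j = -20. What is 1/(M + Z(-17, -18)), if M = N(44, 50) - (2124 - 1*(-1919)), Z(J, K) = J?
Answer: -3/12176 ≈ -0.00024639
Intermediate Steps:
N(p, x) = (-18 + x)/(-20 + p) (N(p, x) = (x - 18)/(p - 20) = (-18 + x)/(-20 + p))
M = -12125/3 (M = (-18 + 50)/(-20 + 44) - (2124 - 1*(-1919)) = 32/24 - (2124 + 1919) = (1/24)*32 - 1*4043 = 4/3 - 4043 = -12125/3 ≈ -4041.7)
1/(M + Z(-17, -18)) = 1/(-12125/3 - 17) = 1/(-12176/3) = -3/12176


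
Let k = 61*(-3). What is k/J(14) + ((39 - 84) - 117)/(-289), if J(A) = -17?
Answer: 3273/289 ≈ 11.325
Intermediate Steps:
k = -183
k/J(14) + ((39 - 84) - 117)/(-289) = -183/(-17) + ((39 - 84) - 117)/(-289) = -183*(-1/17) + (-45 - 117)*(-1/289) = 183/17 - 162*(-1/289) = 183/17 + 162/289 = 3273/289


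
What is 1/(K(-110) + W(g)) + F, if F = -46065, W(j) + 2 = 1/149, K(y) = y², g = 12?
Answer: -83036907046/1802603 ≈ -46065.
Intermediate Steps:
W(j) = -297/149 (W(j) = -2 + 1/149 = -297/149)
1/(K(-110) + W(g)) + F = 1/((-110)² - 297/149) - 46065 = 1/(12100 - 297/149) - 46065 = 1/(1802603/149) - 46065 = 149/1802603 - 46065 = -83036907046/1802603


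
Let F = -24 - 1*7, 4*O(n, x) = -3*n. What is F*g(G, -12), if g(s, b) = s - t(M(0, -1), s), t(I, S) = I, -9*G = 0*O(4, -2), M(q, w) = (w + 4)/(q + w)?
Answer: -93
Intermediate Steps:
O(n, x) = -3*n/4 (O(n, x) = (-3*n)/4 = -3*n/4)
M(q, w) = (4 + w)/(q + w)
G = 0 (G = -0*(-¾*4) = -0*(-3) = -⅑*0 = 0)
F = -31 (F = -24 - 7 = -31)
g(s, b) = 3 + s (g(s, b) = s - (4 - 1)/(0 - 1) = s - 3/(-1) = s - (-1)*3 = s - 1*(-3) = s + 3 = 3 + s)
F*g(G, -12) = -31*(3 + 0) = -31*3 = -93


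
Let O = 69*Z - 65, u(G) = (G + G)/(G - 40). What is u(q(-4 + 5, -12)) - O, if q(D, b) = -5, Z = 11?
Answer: -6244/9 ≈ -693.78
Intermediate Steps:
u(G) = 2*G/(-40 + G) (u(G) = (2*G)/(-40 + G) = 2*G/(-40 + G))
O = 694 (O = 69*11 - 65 = 759 - 65 = 694)
u(q(-4 + 5, -12)) - O = 2*(-5)/(-40 - 5) - 1*694 = 2*(-5)/(-45) - 694 = 2*(-5)*(-1/45) - 694 = 2/9 - 694 = -6244/9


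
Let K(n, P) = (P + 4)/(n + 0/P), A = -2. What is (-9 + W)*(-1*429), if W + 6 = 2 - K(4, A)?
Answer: 11583/2 ≈ 5791.5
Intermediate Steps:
K(n, P) = (4 + P)/n (K(n, P) = (4 + P)/(n + 0) = (4 + P)/n)
W = -9/2 (W = -6 + (2 - (4 - 2)/4) = -6 + (2 - 2/4) = -6 + (2 - 1*1/2) = -6 + (2 - 1/2) = -6 + 3/2 = -9/2 ≈ -4.5000)
(-9 + W)*(-1*429) = (-9 - 9/2)*(-1*429) = -27/2*(-429) = 11583/2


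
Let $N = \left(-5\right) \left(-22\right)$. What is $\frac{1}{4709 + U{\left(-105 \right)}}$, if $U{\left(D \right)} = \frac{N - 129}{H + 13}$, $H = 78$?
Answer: $\frac{91}{428500} \approx 0.00021237$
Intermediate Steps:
$N = 110$
$U{\left(D \right)} = - \frac{19}{91}$ ($U{\left(D \right)} = \frac{110 - 129}{78 + 13} = - \frac{19}{91}$)
$\frac{1}{4709 + U{\left(-105 \right)}} = \frac{1}{4709 - \frac{19}{91}} = \frac{1}{\frac{428500}{91}} = \frac{91}{428500}$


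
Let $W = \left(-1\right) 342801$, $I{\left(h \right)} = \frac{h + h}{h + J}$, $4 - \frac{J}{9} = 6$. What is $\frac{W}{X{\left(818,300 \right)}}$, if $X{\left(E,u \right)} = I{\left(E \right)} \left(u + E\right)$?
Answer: $- \frac{34280100}{228631} \approx -149.94$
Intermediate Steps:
$J = -18$ ($J = 36 - 54 = -18$)
$I{\left(h \right)} = \frac{2 h}{-18 + h}$ ($I{\left(h \right)} = \frac{h + h}{h - 18} = \frac{2 h}{-18 + h}$)
$W = -342801$
$X{\left(E,u \right)} = \frac{2 E \left(E + u\right)}{-18 + E}$ ($X{\left(E,u \right)} = \frac{2 E}{-18 + E} \left(u + E\right) = \frac{2 E}{-18 + E} \left(E + u\right) = \frac{2 E \left(E + u\right)}{-18 + E}$)
$\frac{W}{X{\left(818,300 \right)}} = - \frac{342801}{2 \cdot 818 \frac{1}{-18 + 818} \left(818 + 300\right)} = - \frac{342801}{2 \cdot 818 \cdot \frac{1}{800} \cdot 1118} = - \frac{342801}{\frac{228631}{100}} = \left(-342801\right) \frac{100}{228631} = - \frac{34280100}{228631}$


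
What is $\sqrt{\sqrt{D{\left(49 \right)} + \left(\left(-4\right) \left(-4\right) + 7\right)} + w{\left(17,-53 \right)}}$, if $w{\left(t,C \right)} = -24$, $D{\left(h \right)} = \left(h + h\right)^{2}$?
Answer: $\sqrt{-24 + \sqrt{9627}} \approx 8.6091$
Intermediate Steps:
$D{\left(h \right)} = 4 h^{2}$ ($D{\left(h \right)} = \left(2 h\right)^{2} = 4 h^{2}$)
$\sqrt{\sqrt{D{\left(49 \right)} + \left(\left(-4\right) \left(-4\right) + 7\right)} + w{\left(17,-53 \right)}} = \sqrt{\sqrt{4 \cdot 49^{2} + \left(\left(-4\right) \left(-4\right) + 7\right)} - 24} = \sqrt{\sqrt{4 \cdot 2401 + \left(16 + 7\right)} - 24} = \sqrt{\sqrt{9604 + 23} - 24} = \sqrt{\sqrt{9627} - 24} = \sqrt{-24 + \sqrt{9627}}$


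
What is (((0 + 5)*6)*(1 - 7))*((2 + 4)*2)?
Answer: -2160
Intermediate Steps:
(((0 + 5)*6)*(1 - 7))*((2 + 4)*2) = ((5*6)*(-6))*(6*2) = (30*(-6))*12 = -180*12 = -2160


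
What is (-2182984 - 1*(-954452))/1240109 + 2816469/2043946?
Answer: 981675487849/2534715830114 ≈ 0.38729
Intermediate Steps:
(-2182984 - 1*(-954452))/1240109 + 2816469/2043946 = (-2182984 + 954452)*(1/1240109) + 2816469*(1/2043946) = -1228532*1/1240109 + 2816469/2043946 = -1228532/1240109 + 2816469/2043946 = 981675487849/2534715830114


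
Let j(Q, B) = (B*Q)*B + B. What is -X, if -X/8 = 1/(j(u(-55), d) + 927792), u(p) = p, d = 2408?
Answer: -1/39748165 ≈ -2.5158e-8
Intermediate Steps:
j(Q, B) = B + Q*B² (j(Q, B) = Q*B² + B = B + Q*B²)
X = 1/39748165 (X = -8/(2408*(1 + 2408*(-55)) + 927792) = -8/(2408*(1 - 132440) + 927792) = -8/(2408*(-132439) + 927792) = -8/(-318913112 + 927792) = -8/(-317985320) = -8*(-1/317985320) = 1/39748165 ≈ 2.5158e-8)
-X = -1*1/39748165 = -1/39748165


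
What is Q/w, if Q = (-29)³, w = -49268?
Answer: 24389/49268 ≈ 0.49503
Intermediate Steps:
Q = -24389
Q/w = -24389/(-49268) = -24389*(-1/49268) = 24389/49268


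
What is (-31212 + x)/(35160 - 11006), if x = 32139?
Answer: 927/24154 ≈ 0.038379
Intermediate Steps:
(-31212 + x)/(35160 - 11006) = (-31212 + 32139)/(35160 - 11006) = 927/24154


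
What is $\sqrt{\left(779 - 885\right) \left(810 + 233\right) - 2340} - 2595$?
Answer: $-2595 + i \sqrt{112898} \approx -2595.0 + 336.0 i$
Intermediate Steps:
$\sqrt{\left(779 - 885\right) \left(810 + 233\right) - 2340} - 2595 = \sqrt{\left(-106\right) 1043 - 2340} - 2595 = \sqrt{-110558 - 2340} - 2595 = \sqrt{-112898} - 2595 = i \sqrt{112898} - 2595 = -2595 + i \sqrt{112898}$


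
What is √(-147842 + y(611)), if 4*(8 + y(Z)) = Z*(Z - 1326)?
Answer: 7*I*√20985/2 ≈ 507.02*I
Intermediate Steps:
y(Z) = -8 + Z*(-1326 + Z)/4 (y(Z) = -8 + (Z*(Z - 1326))/4 = -8 + (Z*(-1326 + Z))/4 = -8 + Z*(-1326 + Z)/4)
√(-147842 + y(611)) = √(-147842 + (-8 - 663/2*611 + (¼)*611²)) = √(-147842 + (-8 - 405093/2 + (¼)*373321)) = √(-147842 + (-8 - 405093/2 + 373321/4)) = √(-147842 - 436897/4) = √(-1028265/4) = 7*I*√20985/2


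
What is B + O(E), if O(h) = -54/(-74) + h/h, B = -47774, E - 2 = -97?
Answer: -1767574/37 ≈ -47772.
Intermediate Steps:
E = -95 (E = 2 - 97 = -95)
O(h) = 64/37 (O(h) = -54*(-1/74) + 1 = 27/37 + 1 = 64/37)
B + O(E) = -47774 + 64/37 = -1767574/37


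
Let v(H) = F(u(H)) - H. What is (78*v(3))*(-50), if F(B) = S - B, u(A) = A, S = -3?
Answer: 35100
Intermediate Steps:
F(B) = -3 - B
v(H) = -3 - 2*H (v(H) = (-3 - H) - H = -3 - 2*H)
(78*v(3))*(-50) = (78*(-3 - 2*3))*(-50) = (78*(-3 - 6))*(-50) = (78*(-9))*(-50) = -702*(-50) = 35100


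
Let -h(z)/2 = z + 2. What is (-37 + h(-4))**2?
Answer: 1089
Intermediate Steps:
h(z) = -4 - 2*z (h(z) = -2*(z + 2) = -2*(2 + z) = -4 - 2*z)
(-37 + h(-4))**2 = (-37 + (-4 - 2*(-4)))**2 = (-37 + (-4 + 8))**2 = (-37 + 4)**2 = (-33)**2 = 1089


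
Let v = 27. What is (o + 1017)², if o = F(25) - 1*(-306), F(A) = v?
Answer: 1822500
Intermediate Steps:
F(A) = 27
o = 333 (o = 27 - 1*(-306) = 27 + 306 = 333)
(o + 1017)² = (333 + 1017)² = 1350² = 1822500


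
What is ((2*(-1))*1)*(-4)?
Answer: 8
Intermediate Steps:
((2*(-1))*1)*(-4) = -2*1*(-4) = -2*(-4) = 8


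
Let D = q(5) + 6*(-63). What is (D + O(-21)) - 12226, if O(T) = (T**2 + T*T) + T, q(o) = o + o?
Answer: -11733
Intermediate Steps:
q(o) = 2*o
O(T) = T + 2*T**2 (O(T) = (T**2 + T**2) + T = 2*T**2 + T = T + 2*T**2)
D = -368 (D = 2*5 + 6*(-63) = 10 - 378 = -368)
(D + O(-21)) - 12226 = (-368 - 21*(1 + 2*(-21))) - 12226 = (-368 - 21*(1 - 42)) - 12226 = (-368 - 21*(-41)) - 12226 = (-368 + 861) - 12226 = 493 - 12226 = -11733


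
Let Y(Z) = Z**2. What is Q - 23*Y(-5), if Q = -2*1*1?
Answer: -577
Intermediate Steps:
Q = -2 (Q = -2*1 = -2)
Q - 23*Y(-5) = -2 - 23*(-5)**2 = -2 - 23*25 = -2 - 575 = -577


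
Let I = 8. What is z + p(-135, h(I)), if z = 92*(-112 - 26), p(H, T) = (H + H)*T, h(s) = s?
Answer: -14856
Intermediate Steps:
p(H, T) = 2*H*T (p(H, T) = (2*H)*T = 2*H*T)
z = -12696 (z = 92*(-138) = -12696)
z + p(-135, h(I)) = -12696 + 2*(-135)*8 = -12696 - 2160 = -14856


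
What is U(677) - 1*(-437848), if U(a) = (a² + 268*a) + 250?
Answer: 1077863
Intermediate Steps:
U(a) = 250 + a² + 268*a
U(677) - 1*(-437848) = (250 + 677² + 268*677) - 1*(-437848) = (250 + 458329 + 181436) + 437848 = 640015 + 437848 = 1077863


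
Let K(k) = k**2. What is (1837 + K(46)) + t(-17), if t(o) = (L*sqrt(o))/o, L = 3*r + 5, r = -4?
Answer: 3953 + 7*I*sqrt(17)/17 ≈ 3953.0 + 1.6978*I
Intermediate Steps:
L = -7 (L = 3*(-4) + 5 = -12 + 5 = -7)
t(o) = -7/sqrt(o) (t(o) = (-7*sqrt(o))/o = -7/sqrt(o))
(1837 + K(46)) + t(-17) = (1837 + 46**2) - (-7)*I*sqrt(17)/17 = (1837 + 2116) - (-7)*I*sqrt(17)/17 = 3953 + 7*I*sqrt(17)/17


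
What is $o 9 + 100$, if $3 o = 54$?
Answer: $262$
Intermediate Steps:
$o = 18$ ($o = \frac{1}{3} \cdot 54 = 18$)
$o 9 + 100 = 18 \cdot 9 + 100 = 162 + 100 = 262$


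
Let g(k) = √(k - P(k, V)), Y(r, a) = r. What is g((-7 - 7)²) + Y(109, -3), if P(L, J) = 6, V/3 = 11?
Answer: 109 + √190 ≈ 122.78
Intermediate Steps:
V = 33 (V = 3*11 = 33)
g(k) = √(-6 + k) (g(k) = √(k - 1*6) = √(k - 6) = √(-6 + k))
g((-7 - 7)²) + Y(109, -3) = √(-6 + (-7 - 7)²) + 109 = √(-6 + (-14)²) + 109 = √(-6 + 196) + 109 = √190 + 109 = 109 + √190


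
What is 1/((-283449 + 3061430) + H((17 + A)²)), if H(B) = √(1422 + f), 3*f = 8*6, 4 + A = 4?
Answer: 2777981/7717178434923 - √1438/7717178434923 ≈ 3.5997e-7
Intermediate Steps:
A = 0 (A = -4 + 4 = 0)
f = 16 (f = (8*6)/3 = (⅓)*48 = 16)
H(B) = √1438 (H(B) = √(1422 + 16) = √1438)
1/((-283449 + 3061430) + H((17 + A)²)) = 1/((-283449 + 3061430) + √1438) = 1/(2777981 + √1438)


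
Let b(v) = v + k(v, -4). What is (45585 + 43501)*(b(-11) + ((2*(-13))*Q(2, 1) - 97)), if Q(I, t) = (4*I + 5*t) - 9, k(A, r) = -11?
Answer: -19866178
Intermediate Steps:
Q(I, t) = -9 + 4*I + 5*t
b(v) = -11 + v (b(v) = v - 11 = -11 + v)
(45585 + 43501)*(b(-11) + ((2*(-13))*Q(2, 1) - 97)) = (45585 + 43501)*((-11 - 11) + ((2*(-13))*(-9 + 4*2 + 5*1) - 97)) = 89086*(-22 + (-26*(-9 + 8 + 5) - 97)) = 89086*(-22 + (-26*4 - 97)) = 89086*(-22 + (-104 - 97)) = 89086*(-22 - 201) = 89086*(-223) = -19866178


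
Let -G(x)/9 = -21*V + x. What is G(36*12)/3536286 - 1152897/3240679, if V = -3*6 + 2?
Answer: -52556065305/146922663823 ≈ -0.35771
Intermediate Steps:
V = -16 (V = -18 + 2 = -16)
G(x) = -3024 - 9*x (G(x) = -9*(-21*(-16) + x) = -9*(336 + x) = -3024 - 9*x)
G(36*12)/3536286 - 1152897/3240679 = (-3024 - 324*12)/3536286 - 1152897/3240679 = (-3024 - 9*432)*(1/3536286) - 1152897*1/3240679 = (-3024 - 3888)*(1/3536286) - 1152897/3240679 = -6912*1/3536286 - 1152897/3240679 = -1152/589381 - 1152897/3240679 = -52556065305/146922663823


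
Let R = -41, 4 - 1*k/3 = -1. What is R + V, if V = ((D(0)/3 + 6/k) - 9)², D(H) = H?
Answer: 824/25 ≈ 32.960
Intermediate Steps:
k = 15 (k = 12 - 3*(-1) = 12 + 3 = 15)
V = 1849/25 (V = ((0/3 + 6/15) - 9)² = ((0*(⅓) + 6*(1/15)) - 9)² = ((0 + ⅖) - 9)² = (⅖ - 9)² = (-43/5)² = 1849/25 ≈ 73.960)
R + V = -41 + 1849/25 = 824/25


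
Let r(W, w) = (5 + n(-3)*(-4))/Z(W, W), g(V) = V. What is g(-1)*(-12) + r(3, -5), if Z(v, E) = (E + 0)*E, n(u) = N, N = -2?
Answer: 121/9 ≈ 13.444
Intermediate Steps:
n(u) = -2
Z(v, E) = E**2 (Z(v, E) = E*E = E**2)
r(W, w) = 13/W**2 (r(W, w) = (5 - 2*(-4))/(W**2) = (5 + 8)/W**2 = 13/W**2)
g(-1)*(-12) + r(3, -5) = -1*(-12) + 13/3**2 = 12 + 13*(1/9) = 12 + 13/9 = 121/9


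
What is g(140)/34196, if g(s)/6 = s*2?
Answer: 420/8549 ≈ 0.049129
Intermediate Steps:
g(s) = 12*s (g(s) = 6*(s*2) = 6*(2*s) = 12*s)
g(140)/34196 = (12*140)/34196 = 1680*(1/34196) = 420/8549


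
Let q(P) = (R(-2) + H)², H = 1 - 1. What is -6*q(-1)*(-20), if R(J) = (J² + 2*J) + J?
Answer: 480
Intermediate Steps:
R(J) = J² + 3*J
H = 0
q(P) = 4 (q(P) = (-2*(3 - 2) + 0)² = (-2*1 + 0)² = (-2 + 0)² = (-2)² = 4)
-6*q(-1)*(-20) = -6*4*(-20) = -24*(-20) = 480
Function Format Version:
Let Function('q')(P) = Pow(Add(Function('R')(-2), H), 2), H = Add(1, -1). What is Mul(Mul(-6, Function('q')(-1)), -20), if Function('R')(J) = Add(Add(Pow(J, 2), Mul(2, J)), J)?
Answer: 480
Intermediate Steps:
Function('R')(J) = Add(Pow(J, 2), Mul(3, J))
H = 0
Function('q')(P) = 4 (Function('q')(P) = Pow(Add(Mul(-2, Add(3, -2)), 0), 2) = Pow(Add(Mul(-2, 1), 0), 2) = Pow(Add(-2, 0), 2) = Pow(-2, 2) = 4)
Mul(Mul(-6, Function('q')(-1)), -20) = Mul(Mul(-6, 4), -20) = Mul(-24, -20) = 480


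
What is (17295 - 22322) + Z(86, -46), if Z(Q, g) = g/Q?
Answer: -216184/43 ≈ -5027.5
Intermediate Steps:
(17295 - 22322) + Z(86, -46) = (17295 - 22322) - 46/86 = -5027 - 46*1/86 = -5027 - 23/43 = -216184/43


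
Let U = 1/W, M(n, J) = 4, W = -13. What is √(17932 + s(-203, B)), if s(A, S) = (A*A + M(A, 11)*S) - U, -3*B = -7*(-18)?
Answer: 5*√398658/13 ≈ 242.84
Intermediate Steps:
U = -1/13 (U = 1/(-13) = -1/13 ≈ -0.076923)
B = -42 (B = -(-7)*(-18)/3 = -⅓*126 = -42)
s(A, S) = 1/13 + A² + 4*S (s(A, S) = (A*A + 4*S) - 1*(-1/13) = (A² + 4*S) + 1/13 = 1/13 + A² + 4*S)
√(17932 + s(-203, B)) = √(17932 + (1/13 + (-203)² + 4*(-42))) = √(17932 + (1/13 + 41209 - 168)) = √(17932 + 533534/13) = √(766650/13) = 5*√398658/13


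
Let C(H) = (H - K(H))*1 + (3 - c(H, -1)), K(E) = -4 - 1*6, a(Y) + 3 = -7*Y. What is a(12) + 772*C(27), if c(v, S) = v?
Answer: 9949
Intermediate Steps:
a(Y) = -3 - 7*Y
K(E) = -10 (K(E) = -4 - 6 = -10)
C(H) = 13 (C(H) = (H - 1*(-10))*1 + (3 - H) = (H + 10)*1 + (3 - H) = (10 + H)*1 + (3 - H) = (10 + H) + (3 - H) = 13)
a(12) + 772*C(27) = (-3 - 7*12) + 772*13 = (-3 - 84) + 10036 = -87 + 10036 = 9949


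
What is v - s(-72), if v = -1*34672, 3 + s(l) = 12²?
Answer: -34813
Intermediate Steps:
s(l) = 141 (s(l) = -3 + 12² = -3 + 144 = 141)
v = -34672
v - s(-72) = -34672 - 1*141 = -34672 - 141 = -34813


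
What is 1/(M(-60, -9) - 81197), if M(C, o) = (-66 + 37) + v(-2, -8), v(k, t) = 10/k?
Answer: -1/81231 ≈ -1.2311e-5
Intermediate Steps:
M(C, o) = -34 (M(C, o) = (-66 + 37) + 10/(-2) = -29 + 10*(-½) = -29 - 5 = -34)
1/(M(-60, -9) - 81197) = 1/(-34 - 81197) = 1/(-81231) = -1/81231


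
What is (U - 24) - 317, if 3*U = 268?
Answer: -755/3 ≈ -251.67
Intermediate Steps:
U = 268/3 (U = (1/3)*268 = 268/3 ≈ 89.333)
(U - 24) - 317 = (268/3 - 24) - 317 = 196/3 - 317 = -755/3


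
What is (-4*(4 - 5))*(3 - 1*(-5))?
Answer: 32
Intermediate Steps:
(-4*(4 - 5))*(3 - 1*(-5)) = (-4*(-1))*(3 + 5) = 4*8 = 32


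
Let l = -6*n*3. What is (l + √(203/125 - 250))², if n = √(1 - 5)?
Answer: -193047/125 + 72*√155235/25 ≈ -409.66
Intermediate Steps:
n = 2*I (n = √(-4) = 2*I ≈ 2.0*I)
l = -36*I (l = -12*I*3 = -36*I ≈ -36.0*I)
(l + √(203/125 - 250))² = (-36*I + √(203/125 - 250))² = (-36*I + √(-31047/125))² = (-36*I + I*√155235/25)²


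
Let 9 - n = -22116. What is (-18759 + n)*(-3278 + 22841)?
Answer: 65849058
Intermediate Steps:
n = 22125 (n = 9 - 1*(-22116) = 9 + 22116 = 22125)
(-18759 + n)*(-3278 + 22841) = (-18759 + 22125)*(-3278 + 22841) = 3366*19563 = 65849058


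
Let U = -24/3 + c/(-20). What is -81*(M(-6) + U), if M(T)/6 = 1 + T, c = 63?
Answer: 66663/20 ≈ 3333.1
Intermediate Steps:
M(T) = 6 + 6*T (M(T) = 6*(1 + T) = 6 + 6*T)
U = -223/20 (U = -24/3 + 63/(-20) = -24*1/3 + 63*(-1/20) = -8 - 63/20 = -223/20 ≈ -11.150)
-81*(M(-6) + U) = -81*((6 + 6*(-6)) - 223/20) = -81*((6 - 36) - 223/20) = -81*(-30 - 223/20) = -81*(-823/20) = 66663/20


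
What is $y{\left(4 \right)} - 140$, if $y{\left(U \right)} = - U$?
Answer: $-144$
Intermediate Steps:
$y{\left(4 \right)} - 140 = \left(-1\right) 4 - 140 = -4 - 140 = -144$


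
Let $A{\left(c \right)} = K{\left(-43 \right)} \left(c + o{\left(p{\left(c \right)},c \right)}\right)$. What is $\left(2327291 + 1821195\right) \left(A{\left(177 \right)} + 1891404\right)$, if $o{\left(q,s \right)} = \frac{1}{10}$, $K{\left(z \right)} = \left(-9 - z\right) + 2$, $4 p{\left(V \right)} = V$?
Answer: $\frac{39364560508428}{5} \approx 7.8729 \cdot 10^{12}$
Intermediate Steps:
$p{\left(V \right)} = \frac{V}{4}$
$K{\left(z \right)} = -7 - z$
$o{\left(q,s \right)} = \frac{1}{10}$
$A{\left(c \right)} = \frac{18}{5} + 36 c$ ($A{\left(c \right)} = \left(-7 - -43\right) \left(c + \frac{1}{10}\right) = \left(-7 + 43\right) \left(\frac{1}{10} + c\right) = 36 \left(\frac{1}{10} + c\right) = \frac{18}{5} + 36 c$)
$\left(2327291 + 1821195\right) \left(A{\left(177 \right)} + 1891404\right) = \left(2327291 + 1821195\right) \left(\left(\frac{18}{5} + 36 \cdot 177\right) + 1891404\right) = 4148486 \left(\left(\frac{18}{5} + 6372\right) + 1891404\right) = 4148486 \left(\frac{31878}{5} + 1891404\right) = 4148486 \cdot \frac{9488898}{5} = \frac{39364560508428}{5}$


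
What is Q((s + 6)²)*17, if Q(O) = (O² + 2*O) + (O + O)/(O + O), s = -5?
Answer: 68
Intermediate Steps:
Q(O) = 1 + O² + 2*O (Q(O) = (O² + 2*O) + (2*O)/((2*O)) = (O² + 2*O) + (2*O)*(1/(2*O)) = (O² + 2*O) + 1 = 1 + O² + 2*O)
Q((s + 6)²)*17 = (1 + ((-5 + 6)²)² + 2*(-5 + 6)²)*17 = (1 + (1²)² + 2*1²)*17 = (1 + 1² + 2*1)*17 = (1 + 1 + 2)*17 = 4*17 = 68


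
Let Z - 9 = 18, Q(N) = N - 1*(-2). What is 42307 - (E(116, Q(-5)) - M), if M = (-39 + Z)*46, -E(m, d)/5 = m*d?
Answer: 40015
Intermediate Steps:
Q(N) = 2 + N (Q(N) = N + 2 = 2 + N)
Z = 27 (Z = 9 + 18 = 27)
E(m, d) = -5*d*m (E(m, d) = -5*m*d = -5*d*m)
M = -552 (M = (-39 + 27)*46 = -12*46 = -552)
42307 - (E(116, Q(-5)) - M) = 42307 - (-5*(2 - 5)*116 - 1*(-552)) = 42307 - (-5*(-3)*116 + 552) = 42307 - (1740 + 552) = 42307 - 1*2292 = 42307 - 2292 = 40015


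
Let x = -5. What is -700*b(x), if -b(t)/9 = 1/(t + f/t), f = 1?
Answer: -15750/13 ≈ -1211.5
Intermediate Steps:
b(t) = -9/(t + 1/t)
-700*b(x) = -(-6300)*(-5)/(1 + (-5)²) = -(-6300)*(-5)/(1 + 25) = -(-6300)*(-5)/26 = -700*45/26 = -15750/13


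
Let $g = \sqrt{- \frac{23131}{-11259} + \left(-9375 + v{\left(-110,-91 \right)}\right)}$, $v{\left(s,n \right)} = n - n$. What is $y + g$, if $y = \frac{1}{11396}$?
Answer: $\frac{1}{11396} + \frac{i \sqrt{14668669166}}{1251} \approx 8.775 \cdot 10^{-5} + 96.814 i$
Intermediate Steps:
$v{\left(s,n \right)} = 0$
$y = \frac{1}{11396} \approx 8.775 \cdot 10^{-5}$
$g = \frac{i \sqrt{14668669166}}{1251}$ ($g = \sqrt{- \frac{23131}{-11259} + \left(-9375 + 0\right)} = \sqrt{\left(-23131\right) \left(- \frac{1}{11259}\right) - 9375} = \sqrt{\frac{23131}{11259} - 9375} = \sqrt{- \frac{105529994}{11259}} = \frac{i \sqrt{14668669166}}{1251} \approx 96.814 i$)
$y + g = \frac{1}{11396} + \frac{i \sqrt{14668669166}}{1251}$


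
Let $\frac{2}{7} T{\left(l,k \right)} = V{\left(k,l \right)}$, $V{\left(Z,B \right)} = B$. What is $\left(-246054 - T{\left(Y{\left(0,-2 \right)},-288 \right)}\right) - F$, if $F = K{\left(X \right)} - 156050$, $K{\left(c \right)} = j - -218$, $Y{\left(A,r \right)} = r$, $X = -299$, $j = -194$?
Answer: $-90021$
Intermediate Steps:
$T{\left(l,k \right)} = \frac{7 l}{2}$
$K{\left(c \right)} = 24$ ($K{\left(c \right)} = -194 - -218 = -194 + 218 = 24$)
$F = -156026$ ($F = 24 - 156050 = -156026$)
$\left(-246054 - T{\left(Y{\left(0,-2 \right)},-288 \right)}\right) - F = \left(-246054 - \frac{7}{2} \left(-2\right)\right) - -156026 = \left(-246054 - -7\right) + 156026 = \left(-246054 + 7\right) + 156026 = -246047 + 156026 = -90021$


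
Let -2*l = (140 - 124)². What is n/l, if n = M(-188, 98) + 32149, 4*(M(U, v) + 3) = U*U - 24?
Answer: -2561/8 ≈ -320.13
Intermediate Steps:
M(U, v) = -9 + U²/4 (M(U, v) = -3 + (U*U - 24)/4 = -3 + (U² - 24)/4 = -3 + (-24 + U²)/4 = -3 + (-6 + U²/4) = -9 + U²/4)
l = -128 (l = -(140 - 124)²/2 = -½*16² = -½*256 = -128)
n = 40976 (n = (-9 + (¼)*(-188)²) + 32149 = (-9 + (¼)*35344) + 32149 = (-9 + 8836) + 32149 = 8827 + 32149 = 40976)
n/l = 40976/(-128) = 40976*(-1/128) = -2561/8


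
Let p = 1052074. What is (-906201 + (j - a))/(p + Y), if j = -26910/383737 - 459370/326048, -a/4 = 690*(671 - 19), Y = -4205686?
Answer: -55884461819454787/197284733893765056 ≈ -0.28327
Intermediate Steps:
a = -1799520 (a = -2760*(671 - 19) = -2760*652 = -4*449880 = -1799520)
j = -92525608685/62558340688 (j = -26910*1/383737 - 459370*1/326048 = -26910/383737 - 229685/163024 = -92525608685/62558340688 ≈ -1.4790)
(-906201 + (j - a))/(p + Y) = (-906201 + (-92525608685/62558340688 - 1*(-1799520)))/(1052074 - 4205686) = (-906201 + (-92525608685/62558340688 + 1799520))/(-3153612) = (-906201 + 112574892709261075/62558340688)*(-1/3153612) = (55884461819454787/62558340688)*(-1/3153612) = -55884461819454787/197284733893765056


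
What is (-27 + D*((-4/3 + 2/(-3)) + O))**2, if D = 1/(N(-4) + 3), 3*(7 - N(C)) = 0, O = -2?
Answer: 18769/25 ≈ 750.76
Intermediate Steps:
N(C) = 7 (N(C) = 7 - 1/3*0 = 7 + 0 = 7)
D = 1/10 (D = 1/(7 + 3) = 1/10 ≈ 0.10000)
(-27 + D*((-4/3 + 2/(-3)) + O))**2 = (-27 + ((-4/3 + 2/(-3)) - 2)/10)**2 = (-27 + ((-4*1/3 + 2*(-1/3)) - 2)/10)**2 = (-27 + ((-4/3 - 2/3) - 2)/10)**2 = (-27 + (-2 - 2)/10)**2 = (-27 + (1/10)*(-4))**2 = (-27 - 2/5)**2 = (-137/5)**2 = 18769/25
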